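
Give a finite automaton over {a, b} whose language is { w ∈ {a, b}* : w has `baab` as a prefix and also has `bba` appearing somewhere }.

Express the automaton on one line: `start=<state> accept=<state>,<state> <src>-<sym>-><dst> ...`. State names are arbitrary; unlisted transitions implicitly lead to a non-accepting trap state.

start=s0 accept=s8 s0-a->s1 s0-b->s2 s1-a->s1 s1-b->s1 s2-a->s3 s2-b->s1 s3-a->s4 s3-b->s1 s4-a->s1 s4-b->s5 s5-a->s6 s5-b->s7 s6-a->s6 s6-b->s5 s7-a->s8 s7-b->s7 s8-a->s8 s8-b->s8

Handle the two conditions separately and then intersect. One (6 states) tracks whether the input so far still matches the prefix `baab`; the other (4 states) tracks whether and how much of `bba` has been seen. Each combined state is a pair, one component from each; accept when both components accept. After merging equivalent states the machine shrinks.
        a   b  
>  s0   s1  s2 
   s1   s1  s1 
   s2   s3  s1 
   s3   s4  s1 
   s4   s1  s5 
   s5   s6  s7 
   s6   s6  s5 
   s7   s8  s7 
 * s8   s8  s8 
(> = start, * = accepting)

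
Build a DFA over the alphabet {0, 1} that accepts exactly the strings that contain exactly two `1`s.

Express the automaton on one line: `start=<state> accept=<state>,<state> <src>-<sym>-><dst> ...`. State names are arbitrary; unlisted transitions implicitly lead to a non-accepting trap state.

start=S0 accept=S2 S0-0->S0 S0-1->S1 S1-0->S1 S1-1->S2 S2-0->S2 S2-1->S3 S3-0->S3 S3-1->S3

Count `1`s, saturating at 3: states S0 through S2 mean 0 through 2 `1`s seen; S3 means more than 2. Each `1` increments (capped at S3); other symbols loop. Accept from {S2}.
With 4 states:
        0   1  
>  S0   S0  S1 
   S1   S1  S2 
 * S2   S2  S3 
   S3   S3  S3 
(> = start, * = accepting)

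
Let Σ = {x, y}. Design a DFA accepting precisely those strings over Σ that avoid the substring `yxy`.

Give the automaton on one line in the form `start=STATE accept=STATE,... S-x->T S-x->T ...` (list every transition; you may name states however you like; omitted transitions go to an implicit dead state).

Track partial matches of the forbidden pattern `yxy`. State q3 is a dead state reached once `yxy` has occurred; every other state accepts. q0 means no part of `yxy` is currently matched.
4 states suffice.
        x   y  
>* q0   q0  q1 
 * q1   q2  q1 
 * q2   q0  q3 
   q3   q3  q3 
(> = start, * = accepting)

start=q0 accept=q0,q1,q2 q0-x->q0 q0-y->q1 q1-x->q2 q1-y->q1 q2-x->q0 q2-y->q3 q3-x->q3 q3-y->q3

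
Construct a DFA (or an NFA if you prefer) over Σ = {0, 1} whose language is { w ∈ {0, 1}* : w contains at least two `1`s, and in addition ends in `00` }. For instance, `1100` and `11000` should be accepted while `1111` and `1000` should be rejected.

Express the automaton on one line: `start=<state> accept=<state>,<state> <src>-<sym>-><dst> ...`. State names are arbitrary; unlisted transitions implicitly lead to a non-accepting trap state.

start=S0 accept=S4 S0-0->S0 S0-1->S1 S1-0->S1 S1-1->S2 S2-0->S3 S2-1->S2 S3-0->S4 S3-1->S2 S4-0->S4 S4-1->S2

Run two small machines in parallel and take their product. The first has 4 states tracking the count of `1`s, saturating at 3; the second has 3 states tracking how much of the suffix `00` has currently been matched. A product state is a pair (one from each), accepting exactly when both do. Minimizing collapses redundant product states.
With 5 states:
        0   1  
>  S0   S0  S1 
   S1   S1  S2 
   S2   S3  S2 
   S3   S4  S2 
 * S4   S4  S2 
(> = start, * = accepting)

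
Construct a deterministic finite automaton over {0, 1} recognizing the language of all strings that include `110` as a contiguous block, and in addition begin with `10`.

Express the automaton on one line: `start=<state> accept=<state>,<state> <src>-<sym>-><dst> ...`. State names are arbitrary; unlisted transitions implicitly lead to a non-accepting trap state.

Run two small machines in parallel and take their product. One (4 states) tracks whether and how much of `110` has been seen; the other (4 states) tracks whether the input so far still matches the prefix `10`. Each combined state is a pair, one component from each; accept when both components accept. Minimizing collapses redundant product states.
7 states suffice.
        0   1  
>  q0   q1  q2 
   q1   q1  q1 
   q2   q3  q1 
   q3   q3  q4 
   q4   q3  q5 
   q5   q6  q5 
 * q6   q6  q6 
(> = start, * = accepting)

start=q0 accept=q6 q0-0->q1 q0-1->q2 q1-0->q1 q1-1->q1 q2-0->q3 q2-1->q1 q3-0->q3 q3-1->q4 q4-0->q3 q4-1->q5 q5-0->q6 q5-1->q5 q6-0->q6 q6-1->q6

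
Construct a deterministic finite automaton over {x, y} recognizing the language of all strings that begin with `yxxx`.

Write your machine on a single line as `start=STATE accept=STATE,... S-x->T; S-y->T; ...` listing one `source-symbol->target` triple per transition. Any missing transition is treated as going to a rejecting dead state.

start=q0; accept=q4; q0-x->q5; q0-y->q1; q1-x->q2; q1-y->q5; q2-x->q3; q2-y->q5; q3-x->q4; q3-y->q5; q4-x->q4; q4-y->q4; q5-x->q5; q5-y->q5

Walk along `yxxx` while the input agrees: from q0 take `y` to q1, and so on. Any deviation drops to the rejecting sink q5. Once q4 is reached the prefix is confirmed and every continuation is accepted.
With 6 states:
        x   y  
>  q0   q5  q1 
   q1   q2  q5 
   q2   q3  q5 
   q3   q4  q5 
 * q4   q4  q4 
   q5   q5  q5 
(> = start, * = accepting)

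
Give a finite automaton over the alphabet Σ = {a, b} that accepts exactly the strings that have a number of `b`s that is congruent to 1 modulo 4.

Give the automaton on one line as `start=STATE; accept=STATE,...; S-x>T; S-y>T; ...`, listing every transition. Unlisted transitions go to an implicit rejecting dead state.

start=q0; accept=q1; q0-a>q0; q0-b>q1; q1-a>q1; q1-b>q2; q2-a>q2; q2-b>q3; q3-a>q3; q3-b>q0

Keep the running count of `b`s modulo 4: each `b` advances along the cycle q0 → q1 → q2 → q3 → q0 while other symbols loop. Accept at q1.
With 4 states:
        a   b  
>  q0   q0  q1 
 * q1   q1  q2 
   q2   q2  q3 
   q3   q3  q0 
(> = start, * = accepting)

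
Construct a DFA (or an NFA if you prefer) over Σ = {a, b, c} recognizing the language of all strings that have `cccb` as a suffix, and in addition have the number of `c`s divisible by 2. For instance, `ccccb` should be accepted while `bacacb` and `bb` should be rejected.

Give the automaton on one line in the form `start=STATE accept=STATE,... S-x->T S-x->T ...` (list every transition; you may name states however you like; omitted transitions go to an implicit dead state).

start=q0 accept=q9 q0-a->q0 q0-b->q0 q0-c->q1 q1-a->q2 q1-b->q2 q1-c->q3 q2-a->q2 q2-b->q2 q2-c->q4 q3-a->q0 q3-b->q0 q3-c->q5 q4-a->q0 q4-b->q0 q4-c->q6 q5-a->q2 q5-b->q7 q5-c->q8 q6-a->q2 q6-b->q2 q6-c->q8 q7-a->q2 q7-b->q2 q7-c->q4 q8-a->q0 q8-b->q9 q8-c->q5 q9-a->q0 q9-b->q0 q9-c->q1

Handle the two conditions separately and then intersect. One (5 states) tracks how much of the suffix `cccb` has currently been matched; the other (2 states) tracks the count of `c`s modulo 2. Each combined state is a pair, one component from each; accept when both components accept.
A 10-state machine:
        a   b   c  
>  q0   q0  q0  q1 
   q1   q2  q2  q3 
   q2   q2  q2  q4 
   q3   q0  q0  q5 
   q4   q0  q0  q6 
   q5   q2  q7  q8 
   q6   q2  q2  q8 
   q7   q2  q2  q4 
   q8   q0  q9  q5 
 * q9   q0  q0  q1 
(> = start, * = accepting)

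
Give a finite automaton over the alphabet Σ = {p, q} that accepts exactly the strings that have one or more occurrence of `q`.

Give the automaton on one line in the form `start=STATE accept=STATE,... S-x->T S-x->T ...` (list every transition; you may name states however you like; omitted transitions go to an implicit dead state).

start=A accept=B,C A-p->A A-q->B B-p->B B-q->C C-p->C C-q->C

Only the number of `q`s matters, and only up to 2. Make a chain A → B → C advanced by each `q` (with C absorbing); every other symbol self-loops. The accepting set is {B, C}.
A 3-state machine:
       p  q 
>  A   A  B 
 * B   B  C 
 * C   C  C 
(> = start, * = accepting)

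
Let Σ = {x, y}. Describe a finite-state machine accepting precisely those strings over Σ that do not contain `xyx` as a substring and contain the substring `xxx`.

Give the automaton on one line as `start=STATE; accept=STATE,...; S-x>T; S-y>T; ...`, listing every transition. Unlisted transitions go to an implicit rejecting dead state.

Handle the two conditions separately and then intersect. The first has 4 states tracking partial matches of the forbidden pattern `xyx`; the second has 4 states tracking whether and how much of `xxx` has been seen. A product state is a pair (one from each), accepting exactly when both do. Minimizing collapses redundant product states.
An 8-state machine:
        x   y  
>  s0   s1  s0 
   s1   s2  s3 
   s2   s4  s3 
   s3   s5  s0 
 * s4   s4  s6 
   s5   s5  s5 
 * s6   s5  s7 
 * s7   s4  s7 
(> = start, * = accepting)

start=s0; accept=s4,s6,s7; s0-x>s1; s0-y>s0; s1-x>s2; s1-y>s3; s2-x>s4; s2-y>s3; s3-x>s5; s3-y>s0; s4-x>s4; s4-y>s6; s5-x>s5; s5-y>s5; s6-x>s5; s6-y>s7; s7-x>s4; s7-y>s7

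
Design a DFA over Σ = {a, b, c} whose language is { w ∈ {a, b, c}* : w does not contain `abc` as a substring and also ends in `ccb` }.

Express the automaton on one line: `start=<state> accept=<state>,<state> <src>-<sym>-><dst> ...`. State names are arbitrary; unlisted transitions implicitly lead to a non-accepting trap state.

Build one automaton per condition and run them in lockstep. One (4 states) tracks partial matches of the forbidden pattern `abc`; the other (4 states) tracks how much of the suffix `ccb` has currently been matched. Each combined state is a pair, one component from each; accept when both components accept. Minimizing collapses redundant product states.
        a   b   c  
>  q0   q1  q0  q2 
   q1   q1  q3  q2 
   q2   q1  q0  q4 
   q3   q1  q0  q5 
   q4   q1  q6  q4 
   q5   q5  q5  q5 
 * q6   q1  q0  q2 
(> = start, * = accepting)

start=q0 accept=q6 q0-a->q1 q0-b->q0 q0-c->q2 q1-a->q1 q1-b->q3 q1-c->q2 q2-a->q1 q2-b->q0 q2-c->q4 q3-a->q1 q3-b->q0 q3-c->q5 q4-a->q1 q4-b->q6 q4-c->q4 q5-a->q5 q5-b->q5 q5-c->q5 q6-a->q1 q6-b->q0 q6-c->q2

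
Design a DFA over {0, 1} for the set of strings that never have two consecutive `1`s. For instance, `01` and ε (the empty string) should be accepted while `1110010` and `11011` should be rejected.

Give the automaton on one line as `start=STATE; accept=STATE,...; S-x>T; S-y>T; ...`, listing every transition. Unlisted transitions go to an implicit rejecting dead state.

start=s0; accept=s0,s1; s0-0>s0; s0-1>s1; s1-0>s0; s1-1>s2; s2-0>s2; s2-1>s2

This is the complement of 'contains `11`'. Use the same substring-matching states — s0 through s2 holding how much of `11` has just been matched — but flip the accepting set: everything except the trap s2 accepts.
        0   1  
>* s0   s0  s1 
 * s1   s0  s2 
   s2   s2  s2 
(> = start, * = accepting)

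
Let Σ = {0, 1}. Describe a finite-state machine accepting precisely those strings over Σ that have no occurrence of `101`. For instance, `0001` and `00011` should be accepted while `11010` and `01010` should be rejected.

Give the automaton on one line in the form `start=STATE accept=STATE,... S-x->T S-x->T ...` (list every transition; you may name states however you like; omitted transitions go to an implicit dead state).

start=S0 accept=S0,S1,S2 S0-0->S0 S0-1->S1 S1-0->S2 S1-1->S1 S2-0->S0 S2-1->S3 S3-0->S3 S3-1->S3

This is the complement of 'contains `101`'. Use the same substring-matching states — S0 through S3 holding how much of `101` has just been matched — but flip the accepting set: everything except the trap S3 accepts.
A 4-state machine:
        0   1  
>* S0   S0  S1 
 * S1   S2  S1 
 * S2   S0  S3 
   S3   S3  S3 
(> = start, * = accepting)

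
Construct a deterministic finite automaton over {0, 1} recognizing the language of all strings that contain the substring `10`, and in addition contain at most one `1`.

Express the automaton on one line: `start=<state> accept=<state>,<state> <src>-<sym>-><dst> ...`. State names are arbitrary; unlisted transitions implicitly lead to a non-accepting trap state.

Handle the two conditions separately and then intersect. One (3 states) tracks whether and how much of `10` has been seen; the other (3 states) tracks the count of `1`s, saturating at 2. Each combined state is a pair, one component from each; accept when both components accept. After merging equivalent states the machine shrinks.
With 4 states:
       0  1 
>  A   A  B 
   B   C  D 
 * C   C  D 
   D   D  D 
(> = start, * = accepting)

start=A accept=C A-0->A A-1->B B-0->C B-1->D C-0->C C-1->D D-0->D D-1->D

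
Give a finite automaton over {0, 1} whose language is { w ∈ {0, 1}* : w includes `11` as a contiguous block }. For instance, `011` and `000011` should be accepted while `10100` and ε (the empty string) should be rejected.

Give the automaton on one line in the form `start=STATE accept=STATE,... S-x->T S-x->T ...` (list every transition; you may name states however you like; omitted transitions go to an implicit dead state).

start=s0 accept=s2 s0-0->s0 s0-1->s1 s1-0->s0 s1-1->s2 s2-0->s2 s2-1->s2

Track how much of `11` has been matched so far: state s0 is no progress, s2 is the absorbing accept state reached once `11` has occurred. Intermediate states record partial matches; on a mismatch, fall back to the longest reusable overlap.
With 3 states:
        0   1  
>  s0   s0  s1 
   s1   s0  s2 
 * s2   s2  s2 
(> = start, * = accepting)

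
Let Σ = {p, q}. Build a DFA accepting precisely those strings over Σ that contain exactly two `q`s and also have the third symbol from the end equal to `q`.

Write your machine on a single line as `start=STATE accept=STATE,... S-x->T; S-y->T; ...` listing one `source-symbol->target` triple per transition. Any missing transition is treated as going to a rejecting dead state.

start=s0; accept=s5,s6,s10; s0-p->s0; s0-q->s1; s1-p->s2; s1-q->s3; s2-p->s4; s2-q->s5; s3-p->s6; s3-q->s7; s4-p->s4; s4-q->s8; s5-p->s9; s5-q->s7; s6-p->s10; s6-q->s7; s7-p->s7; s7-q->s7; s8-p->s9; s8-q->s7; s9-p->s10; s9-q->s7; s10-p->s7; s10-q->s7

Build one automaton per condition and run them in lockstep. The first has 4 states tracking the count of `q`s, saturating at 3; the second has 15 states tracking the last 3 symbols read. A product state is a pair (one from each), accepting exactly when both do. After merging equivalent states the machine shrinks.
With 11 states:
          p    q  
>  s0     s0   s1 
   s1     s2   s3 
   s2     s4   s5 
   s3     s6   s7 
   s4     s4   s8 
 * s5     s9   s7 
 * s6    s10   s7 
   s7     s7   s7 
   s8     s9   s7 
   s9    s10   s7 
 * s10    s7   s7 
(> = start, * = accepting)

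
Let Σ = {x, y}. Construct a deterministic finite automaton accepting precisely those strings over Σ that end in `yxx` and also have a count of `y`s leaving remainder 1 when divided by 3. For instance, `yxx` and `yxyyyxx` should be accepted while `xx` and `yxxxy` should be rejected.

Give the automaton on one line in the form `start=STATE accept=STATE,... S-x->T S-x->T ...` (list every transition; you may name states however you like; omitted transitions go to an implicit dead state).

start=s0 accept=s4 s0-x->s0 s0-y->s1 s1-x->s2 s1-y->s3 s2-x->s4 s2-y->s3 s3-x->s5 s3-y->s6 s4-x->s7 s4-y->s3 s5-x->s8 s5-y->s6 s6-x->s9 s6-y->s1 s7-x->s7 s7-y->s3 s8-x->s10 s8-y->s6 s9-x->s11 s9-y->s1 s10-x->s10 s10-y->s6 s11-x->s0 s11-y->s1

Handle the two conditions separately and then intersect. The first has 4 states tracking how much of the suffix `yxx` has currently been matched; the second has 3 states tracking the count of `y`s modulo 3. A product state is a pair (one from each), accepting exactly when both do.
With 12 states:
          x    y  
>  s0     s0   s1 
   s1     s2   s3 
   s2     s4   s3 
   s3     s5   s6 
 * s4     s7   s3 
   s5     s8   s6 
   s6     s9   s1 
   s7     s7   s3 
   s8    s10   s6 
   s9    s11   s1 
   s10   s10   s6 
   s11    s0   s1 
(> = start, * = accepting)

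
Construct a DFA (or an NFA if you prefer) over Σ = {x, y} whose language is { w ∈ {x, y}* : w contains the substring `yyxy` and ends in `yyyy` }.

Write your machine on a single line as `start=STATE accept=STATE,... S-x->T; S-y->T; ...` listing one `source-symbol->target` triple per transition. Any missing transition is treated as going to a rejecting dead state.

start=q0; accept=q10; q0-x->q0; q0-y->q1; q1-x->q0; q1-y->q2; q2-x->q3; q2-y->q4; q3-x->q0; q3-y->q5; q4-x->q3; q4-y->q6; q5-x->q7; q5-y->q8; q6-x->q3; q6-y->q6; q7-x->q7; q7-y->q5; q8-x->q7; q8-y->q9; q9-x->q7; q9-y->q10; q10-x->q7; q10-y->q10

Run two small machines in parallel and take their product. The first has 5 states tracking whether and how much of `yyxy` has been seen; the second has 5 states tracking how much of the suffix `yyyy` has currently been matched. A product state is a pair (one from each), accepting exactly when both do.
An 11-state machine:
          x    y  
>  q0     q0   q1 
   q1     q0   q2 
   q2     q3   q4 
   q3     q0   q5 
   q4     q3   q6 
   q5     q7   q8 
   q6     q3   q6 
   q7     q7   q5 
   q8     q7   q9 
   q9     q7  q10 
 * q10    q7  q10 
(> = start, * = accepting)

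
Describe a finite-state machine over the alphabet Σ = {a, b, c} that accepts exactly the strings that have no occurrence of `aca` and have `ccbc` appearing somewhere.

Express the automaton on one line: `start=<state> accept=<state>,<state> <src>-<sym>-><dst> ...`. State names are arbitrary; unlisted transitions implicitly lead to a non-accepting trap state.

start=s0 accept=s8,s10,s12 s0-a->s1 s0-b->s0 s0-c->s2 s1-a->s1 s1-b->s0 s1-c->s3 s2-a->s1 s2-b->s0 s2-c->s4 s3-a->s5 s3-b->s0 s3-c->s4 s4-a->s1 s4-b->s6 s4-c->s4 s5-a->s5 s5-b->s5 s5-c->s7 s6-a->s1 s6-b->s0 s6-c->s8 s7-a->s5 s7-b->s5 s7-c->s9 s8-a->s10 s8-b->s8 s8-c->s8 s9-a->s5 s9-b->s11 s9-c->s9 s10-a->s10 s10-b->s8 s10-c->s12 s11-a->s5 s11-b->s5 s11-c->s13 s12-a->s13 s12-b->s8 s12-c->s8 s13-a->s13 s13-b->s13 s13-c->s13

Handle the two conditions separately and then intersect. One (4 states) tracks partial matches of the forbidden pattern `aca`; the other (5 states) tracks whether and how much of `ccbc` has been seen. Each combined state is a pair, one component from each; accept when both components accept.
With 14 states:
          a    b    c  
>  s0     s1   s0   s2 
   s1     s1   s0   s3 
   s2     s1   s0   s4 
   s3     s5   s0   s4 
   s4     s1   s6   s4 
   s5     s5   s5   s7 
   s6     s1   s0   s8 
   s7     s5   s5   s9 
 * s8    s10   s8   s8 
   s9     s5  s11   s9 
 * s10   s10   s8  s12 
   s11    s5   s5  s13 
 * s12   s13   s8   s8 
   s13   s13  s13  s13 
(> = start, * = accepting)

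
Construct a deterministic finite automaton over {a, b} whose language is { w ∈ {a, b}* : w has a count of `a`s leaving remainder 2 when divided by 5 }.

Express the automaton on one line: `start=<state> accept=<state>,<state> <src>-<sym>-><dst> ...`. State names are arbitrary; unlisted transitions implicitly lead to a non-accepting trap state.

The only thing that matters is how many `a`s have appeared, reduced mod 5. Use one state per residue: q0 for 0, …, q4 for 4. Reading `a` moves to the next residue; anything else stays put. q2 is accepting.
5 states suffice.
        a   b  
>  q0   q1  q0 
   q1   q2  q1 
 * q2   q3  q2 
   q3   q4  q3 
   q4   q0  q4 
(> = start, * = accepting)

start=q0 accept=q2 q0-a->q1 q0-b->q0 q1-a->q2 q1-b->q1 q2-a->q3 q2-b->q2 q3-a->q4 q3-b->q3 q4-a->q0 q4-b->q4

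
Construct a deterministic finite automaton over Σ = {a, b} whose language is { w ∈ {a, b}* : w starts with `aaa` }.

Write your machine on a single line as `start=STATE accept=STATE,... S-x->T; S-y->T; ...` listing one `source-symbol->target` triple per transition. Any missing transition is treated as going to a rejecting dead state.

Check the first 3 symbols one by one: q0 through q2 record how many have matched `aaa` so far; any wrong symbol goes to the dead state q4. After all 3 match we enter the accepting sink q3.
A 5-state machine:
        a   b  
>  q0   q1  q4 
   q1   q2  q4 
   q2   q3  q4 
 * q3   q3  q3 
   q4   q4  q4 
(> = start, * = accepting)

start=q0; accept=q3; q0-a->q1; q0-b->q4; q1-a->q2; q1-b->q4; q2-a->q3; q2-b->q4; q3-a->q3; q3-b->q3; q4-a->q4; q4-b->q4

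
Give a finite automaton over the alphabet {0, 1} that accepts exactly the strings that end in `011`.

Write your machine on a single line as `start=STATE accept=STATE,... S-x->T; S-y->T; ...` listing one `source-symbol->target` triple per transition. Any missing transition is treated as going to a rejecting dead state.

Let each state record the length of the longest suffix of the input read so far that is also a prefix of `011`. q1 means the last symbol is `0`; q2 means the last 2 symbols are `01`; q3 means the last 3 symbols are `011`. Accept only at q3, where the string currently ends in `011`.
        0   1  
>  q0   q1  q0 
   q1   q1  q2 
   q2   q1  q3 
 * q3   q1  q0 
(> = start, * = accepting)

start=q0; accept=q3; q0-0->q1; q0-1->q0; q1-0->q1; q1-1->q2; q2-0->q1; q2-1->q3; q3-0->q1; q3-1->q0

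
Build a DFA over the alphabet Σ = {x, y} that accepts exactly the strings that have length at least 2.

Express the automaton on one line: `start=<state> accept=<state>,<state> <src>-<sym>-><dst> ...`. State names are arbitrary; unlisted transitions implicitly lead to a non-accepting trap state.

We only need to distinguish lengths 0, 1, …, 2, and '>2'. Chain q0 → q1 → q2 → q3 on every symbol, with q3 looping. Accepting states: {q2, q3}.
4 states suffice.
        x   y  
>  q0   q1  q1 
   q1   q2  q2 
 * q2   q3  q3 
 * q3   q3  q3 
(> = start, * = accepting)

start=q0 accept=q2,q3 q0-x->q1 q0-y->q1 q1-x->q2 q1-y->q2 q2-x->q3 q2-y->q3 q3-x->q3 q3-y->q3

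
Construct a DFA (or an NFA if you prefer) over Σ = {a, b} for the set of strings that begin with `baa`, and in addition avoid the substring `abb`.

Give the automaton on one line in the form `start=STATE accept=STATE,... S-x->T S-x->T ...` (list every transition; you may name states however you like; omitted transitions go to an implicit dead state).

start=S0 accept=S7,S8 S0-a->S1 S0-b->S2 S1-a->S1 S1-b->S3 S2-a->S4 S2-b->S5 S3-a->S1 S3-b->S6 S4-a->S7 S4-b->S3 S5-a->S1 S5-b->S5 S6-a->S6 S6-b->S6 S7-a->S7 S7-b->S8 S8-a->S7 S8-b->S9 S9-a->S9 S9-b->S9

Handle the two conditions separately and then intersect. One (5 states) tracks whether the input so far still matches the prefix `baa`; the other (4 states) tracks partial matches of the forbidden pattern `abb`. Each combined state is a pair, one component from each; accept when both components accept.
With 10 states:
        a   b  
>  S0   S1  S2 
   S1   S1  S3 
   S2   S4  S5 
   S3   S1  S6 
   S4   S7  S3 
   S5   S1  S5 
   S6   S6  S6 
 * S7   S7  S8 
 * S8   S7  S9 
   S9   S9  S9 
(> = start, * = accepting)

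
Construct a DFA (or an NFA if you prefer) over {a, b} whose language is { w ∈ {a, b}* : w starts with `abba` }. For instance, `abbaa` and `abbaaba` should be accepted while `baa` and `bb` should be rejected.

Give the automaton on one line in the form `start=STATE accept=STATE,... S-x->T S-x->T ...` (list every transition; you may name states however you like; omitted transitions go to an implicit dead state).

Walk along `abba` while the input agrees: from q0 take `a` to q1, and so on. Any deviation drops to the rejecting sink q5. Once q4 is reached the prefix is confirmed and every continuation is accepted.
With 6 states:
        a   b  
>  q0   q1  q5 
   q1   q5  q2 
   q2   q5  q3 
   q3   q4  q5 
 * q4   q4  q4 
   q5   q5  q5 
(> = start, * = accepting)

start=q0 accept=q4 q0-a->q1 q0-b->q5 q1-a->q5 q1-b->q2 q2-a->q5 q2-b->q3 q3-a->q4 q3-b->q5 q4-a->q4 q4-b->q4 q5-a->q5 q5-b->q5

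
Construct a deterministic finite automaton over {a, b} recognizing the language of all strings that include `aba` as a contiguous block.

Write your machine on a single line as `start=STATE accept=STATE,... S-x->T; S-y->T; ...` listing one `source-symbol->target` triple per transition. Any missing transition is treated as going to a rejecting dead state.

Track how much of `aba` has been matched so far: state s0 is no progress, s3 is the absorbing accept state reached once `aba` has occurred. Intermediate states record partial matches; on a mismatch, fall back to the longest reusable overlap.
With 4 states:
        a   b  
>  s0   s1  s0 
   s1   s1  s2 
   s2   s3  s0 
 * s3   s3  s3 
(> = start, * = accepting)

start=s0; accept=s3; s0-a->s1; s0-b->s0; s1-a->s1; s1-b->s2; s2-a->s3; s2-b->s0; s3-a->s3; s3-b->s3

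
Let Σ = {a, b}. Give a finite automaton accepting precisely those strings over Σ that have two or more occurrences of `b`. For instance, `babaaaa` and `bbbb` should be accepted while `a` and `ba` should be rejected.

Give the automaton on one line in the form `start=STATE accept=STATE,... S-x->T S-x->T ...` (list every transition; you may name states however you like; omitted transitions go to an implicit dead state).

Only the number of `b`s matters, and only up to 3. Make a chain s0 → s1 → s2 → s3 advanced by each `b` (with s3 absorbing); every other symbol self-loops. The accepting set is {s2, s3}.
4 states suffice.
        a   b  
>  s0   s0  s1 
   s1   s1  s2 
 * s2   s2  s3 
 * s3   s3  s3 
(> = start, * = accepting)

start=s0 accept=s2,s3 s0-a->s0 s0-b->s1 s1-a->s1 s1-b->s2 s2-a->s2 s2-b->s3 s3-a->s3 s3-b->s3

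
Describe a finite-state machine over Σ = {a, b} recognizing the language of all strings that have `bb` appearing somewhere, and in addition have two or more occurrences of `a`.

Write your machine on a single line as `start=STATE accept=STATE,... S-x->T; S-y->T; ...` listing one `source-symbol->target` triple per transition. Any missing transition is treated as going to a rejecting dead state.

start=q0; accept=q10,q11; q0-a->q1; q0-b->q2; q1-a->q3; q1-b->q4; q2-a->q1; q2-b->q5; q3-a->q6; q3-b->q7; q4-a->q3; q4-b->q8; q5-a->q8; q5-b->q5; q6-a->q6; q6-b->q9; q7-a->q6; q7-b->q10; q8-a->q10; q8-b->q8; q9-a->q6; q9-b->q11; q10-a->q11; q10-b->q10; q11-a->q11; q11-b->q11

Build one automaton per condition and run them in lockstep. The first has 3 states tracking whether and how much of `bb` has been seen; the second has 4 states tracking the count of `a`s, saturating at 3. A product state is a pair (one from each), accepting exactly when both do.
          a    b  
>  q0     q1   q2 
   q1     q3   q4 
   q2     q1   q5 
   q3     q6   q7 
   q4     q3   q8 
   q5     q8   q5 
   q6     q6   q9 
   q7     q6  q10 
   q8    q10   q8 
   q9     q6  q11 
 * q10   q11  q10 
 * q11   q11  q11 
(> = start, * = accepting)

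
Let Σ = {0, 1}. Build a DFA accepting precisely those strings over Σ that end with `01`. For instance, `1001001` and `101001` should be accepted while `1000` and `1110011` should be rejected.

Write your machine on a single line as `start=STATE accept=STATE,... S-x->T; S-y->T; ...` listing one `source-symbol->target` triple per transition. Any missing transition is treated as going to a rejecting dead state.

Let each state record the length of the longest suffix of the input read so far that is also a prefix of `01`. s1 means the last symbol is `0`; s2 means the last 2 symbols are `01`. Accept only at s2, where the string currently ends in `01`.
        0   1  
>  s0   s1  s0 
   s1   s1  s2 
 * s2   s1  s0 
(> = start, * = accepting)

start=s0; accept=s2; s0-0->s1; s0-1->s0; s1-0->s1; s1-1->s2; s2-0->s1; s2-1->s0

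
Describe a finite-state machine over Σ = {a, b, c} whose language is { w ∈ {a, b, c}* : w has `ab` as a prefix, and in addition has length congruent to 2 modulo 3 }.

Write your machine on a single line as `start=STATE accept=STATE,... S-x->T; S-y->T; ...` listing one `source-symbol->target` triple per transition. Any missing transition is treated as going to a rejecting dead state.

start=q0; accept=q3; q0-a->q1; q0-b->q2; q0-c->q2; q1-a->q2; q1-b->q3; q1-c->q2; q2-a->q2; q2-b->q2; q2-c->q2; q3-a->q4; q3-b->q4; q3-c->q4; q4-a->q5; q4-b->q5; q4-c->q5; q5-a->q3; q5-b->q3; q5-c->q3

Build one automaton per condition and run them in lockstep. The first has 4 states tracking whether the input so far still matches the prefix `ab`; the second has 3 states tracking the input length modulo 3. A product state is a pair (one from each), accepting exactly when both do. After merging equivalent states the machine shrinks.
With 6 states:
        a   b   c  
>  q0   q1  q2  q2 
   q1   q2  q3  q2 
   q2   q2  q2  q2 
 * q3   q4  q4  q4 
   q4   q5  q5  q5 
   q5   q3  q3  q3 
(> = start, * = accepting)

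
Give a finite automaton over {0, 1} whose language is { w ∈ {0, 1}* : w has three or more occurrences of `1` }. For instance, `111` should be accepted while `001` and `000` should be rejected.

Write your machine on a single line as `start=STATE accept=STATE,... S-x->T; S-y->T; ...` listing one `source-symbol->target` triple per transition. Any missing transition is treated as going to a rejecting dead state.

start=q0; accept=q3,q4; q0-0->q0; q0-1->q1; q1-0->q1; q1-1->q2; q2-0->q2; q2-1->q3; q3-0->q3; q3-1->q4; q4-0->q4; q4-1->q4

Only the number of `1`s matters, and only up to 4. Make a chain q0 → q1 → q2 → q3 → q4 advanced by each `1` (with q4 absorbing); every other symbol self-loops. The accepting set is {q3, q4}.
        0   1  
>  q0   q0  q1 
   q1   q1  q2 
   q2   q2  q3 
 * q3   q3  q4 
 * q4   q4  q4 
(> = start, * = accepting)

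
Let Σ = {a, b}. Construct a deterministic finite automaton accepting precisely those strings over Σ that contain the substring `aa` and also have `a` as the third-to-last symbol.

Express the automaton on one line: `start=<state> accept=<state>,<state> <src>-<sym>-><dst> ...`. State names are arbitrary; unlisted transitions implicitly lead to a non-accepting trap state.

start=q0 accept=q7,q8,q15,q16 q0-a->q1 q0-b->q2 q1-a->q3 q1-b->q4 q2-a->q5 q2-b->q6 q3-a->q7 q3-b->q8 q4-a->q9 q4-b->q10 q5-a->q11 q5-b->q12 q6-a->q13 q6-b->q14 q7-a->q7 q7-b->q8 q8-a->q15 q8-b->q16 q9-a->q11 q9-b->q12 q10-a->q13 q10-b->q14 q11-a->q7 q11-b->q8 q12-a->q9 q12-b->q10 q13-a->q11 q13-b->q12 q14-a->q13 q14-b->q14 q15-a->q11 q15-b->q17 q16-a->q18 q16-b->q19 q17-a->q15 q17-b->q16 q18-a->q11 q18-b->q17 q19-a->q18 q19-b->q19

Build one automaton per condition and run them in lockstep. One (3 states) tracks whether and how much of `aa` has been seen; the other (15 states) tracks the last 3 symbols read. Each combined state is a pair, one component from each; accept when both components accept.
With 20 states:
          a    b  
>  q0     q1   q2 
   q1     q3   q4 
   q2     q5   q6 
   q3     q7   q8 
   q4     q9  q10 
   q5    q11  q12 
   q6    q13  q14 
 * q7     q7   q8 
 * q8    q15  q16 
   q9    q11  q12 
   q10   q13  q14 
   q11    q7   q8 
   q12    q9  q10 
   q13   q11  q12 
   q14   q13  q14 
 * q15   q11  q17 
 * q16   q18  q19 
   q17   q15  q16 
   q18   q11  q17 
   q19   q18  q19 
(> = start, * = accepting)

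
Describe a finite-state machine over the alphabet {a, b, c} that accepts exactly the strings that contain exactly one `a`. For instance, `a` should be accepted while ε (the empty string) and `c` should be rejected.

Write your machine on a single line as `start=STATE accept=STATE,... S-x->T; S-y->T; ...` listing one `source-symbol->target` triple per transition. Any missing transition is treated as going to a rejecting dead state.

start=q0; accept=q1; q0-a->q1; q0-b->q0; q0-c->q0; q1-a->q2; q1-b->q1; q1-c->q1; q2-a->q2; q2-b->q2; q2-c->q2

Count `a`s, saturating at 2: state q0 means no `a` yet, q1 means one `a` seen, q2 means more than one. Each `a` increments (capped at q2); other symbols loop. Accept from {q1}.
With 3 states:
        a   b   c  
>  q0   q1  q0  q0 
 * q1   q2  q1  q1 
   q2   q2  q2  q2 
(> = start, * = accepting)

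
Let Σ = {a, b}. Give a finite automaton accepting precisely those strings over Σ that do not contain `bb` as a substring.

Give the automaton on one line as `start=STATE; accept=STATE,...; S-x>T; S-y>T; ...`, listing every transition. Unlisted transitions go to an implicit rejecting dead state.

This is the complement of 'contains `bb`'. Use the same substring-matching states — q0 through q2 holding how much of `bb` has just been matched — but flip the accepting set: everything except the trap q2 accepts.
A 3-state machine:
        a   b  
>* q0   q0  q1 
 * q1   q0  q2 
   q2   q2  q2 
(> = start, * = accepting)

start=q0; accept=q0,q1; q0-a>q0; q0-b>q1; q1-a>q0; q1-b>q2; q2-a>q2; q2-b>q2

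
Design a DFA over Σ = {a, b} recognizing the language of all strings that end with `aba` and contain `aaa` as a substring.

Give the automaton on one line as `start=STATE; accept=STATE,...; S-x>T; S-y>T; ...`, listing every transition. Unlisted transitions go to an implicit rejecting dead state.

Handle the two conditions separately and then intersect. The first has 4 states tracking how much of the suffix `aba` has currently been matched; the second has 4 states tracking whether and how much of `aaa` has been seen. A product state is a pair (one from each), accepting exactly when both do. After merging equivalent states the machine shrinks.
7 states suffice.
        a   b  
>  S0   S1  S0 
   S1   S2  S0 
   S2   S3  S0 
   S3   S3  S4 
   S4   S5  S6 
 * S5   S3  S4 
   S6   S3  S6 
(> = start, * = accepting)

start=S0; accept=S5; S0-a>S1; S0-b>S0; S1-a>S2; S1-b>S0; S2-a>S3; S2-b>S0; S3-a>S3; S3-b>S4; S4-a>S5; S4-b>S6; S5-a>S3; S5-b>S4; S6-a>S3; S6-b>S6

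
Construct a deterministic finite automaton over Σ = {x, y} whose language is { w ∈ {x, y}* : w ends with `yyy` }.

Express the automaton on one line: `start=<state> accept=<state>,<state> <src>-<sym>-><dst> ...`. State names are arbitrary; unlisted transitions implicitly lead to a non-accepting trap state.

start=q0 accept=q3 q0-x->q0 q0-y->q1 q1-x->q0 q1-y->q2 q2-x->q0 q2-y->q3 q3-x->q0 q3-y->q3

Let each state record the length of the longest suffix of the input read so far that is also a prefix of `yyy`. q1 means the last symbol is `y`; q2 means the last 2 symbols are `yy`; q3 means the last 3 symbols are `yyy`. Accept only at q3, where the string currently ends in `yyy`.
A 4-state machine:
        x   y  
>  q0   q0  q1 
   q1   q0  q2 
   q2   q0  q3 
 * q3   q0  q3 
(> = start, * = accepting)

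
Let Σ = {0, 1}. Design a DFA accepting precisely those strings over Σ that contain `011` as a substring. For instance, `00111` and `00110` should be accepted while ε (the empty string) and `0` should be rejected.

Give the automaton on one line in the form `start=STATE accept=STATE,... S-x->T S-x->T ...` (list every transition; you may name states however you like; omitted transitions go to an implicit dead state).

start=A accept=D A-0->B A-1->A B-0->B B-1->C C-0->B C-1->D D-0->D D-1->D

Track how much of `011` has been matched so far: state A is no progress, D is the absorbing accept state reached once `011` has occurred. Intermediate states record partial matches; on a mismatch, fall back to the longest reusable overlap.
With 4 states:
       0  1 
>  A   B  A 
   B   B  C 
   C   B  D 
 * D   D  D 
(> = start, * = accepting)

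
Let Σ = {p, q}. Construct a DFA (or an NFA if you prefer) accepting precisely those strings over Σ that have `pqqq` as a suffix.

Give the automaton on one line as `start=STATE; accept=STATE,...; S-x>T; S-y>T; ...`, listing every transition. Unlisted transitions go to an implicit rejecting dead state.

start=s0; accept=s4; s0-p>s1; s0-q>s0; s1-p>s1; s1-q>s2; s2-p>s1; s2-q>s3; s3-p>s1; s3-q>s4; s4-p>s1; s4-q>s0

Remember how much of `pqqq` the current input suffix matches. State s0 means no match yet; s1 means the last symbol is `p`; s2 means the last 2 symbols are `pq`; s3 means the last 3 symbols are `pqq`; s4 means the last 4 symbols are `pqqq`. Only s4 accepts. On a mismatch, fall back to the longest proper suffix that is still a prefix of `pqqq`.
With 5 states:
        p   q  
>  s0   s1  s0 
   s1   s1  s2 
   s2   s1  s3 
   s3   s1  s4 
 * s4   s1  s0 
(> = start, * = accepting)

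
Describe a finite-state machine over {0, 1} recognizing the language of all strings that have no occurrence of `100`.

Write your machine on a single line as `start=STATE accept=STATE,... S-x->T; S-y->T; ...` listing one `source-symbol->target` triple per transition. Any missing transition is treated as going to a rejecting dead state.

This is the complement of 'contains `100`'. Use the same substring-matching states — q0 through q3 holding how much of `100` has just been matched — but flip the accepting set: everything except the trap q3 accepts.
4 states suffice.
        0   1  
>* q0   q0  q1 
 * q1   q2  q1 
 * q2   q3  q1 
   q3   q3  q3 
(> = start, * = accepting)

start=q0; accept=q0,q1,q2; q0-0->q0; q0-1->q1; q1-0->q2; q1-1->q1; q2-0->q3; q2-1->q1; q3-0->q3; q3-1->q3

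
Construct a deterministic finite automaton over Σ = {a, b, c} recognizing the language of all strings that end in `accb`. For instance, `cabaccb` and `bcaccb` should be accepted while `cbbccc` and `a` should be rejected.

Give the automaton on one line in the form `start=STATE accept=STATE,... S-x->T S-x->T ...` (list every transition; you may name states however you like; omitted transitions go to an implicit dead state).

start=q0 accept=q4 q0-a->q1 q0-b->q0 q0-c->q0 q1-a->q1 q1-b->q0 q1-c->q2 q2-a->q1 q2-b->q0 q2-c->q3 q3-a->q1 q3-b->q4 q3-c->q0 q4-a->q1 q4-b->q0 q4-c->q0

Remember how much of `accb` the current input suffix matches. State q0 means no match yet; q1 means the last symbol is `a`; q2 means the last 2 symbols are `ac`; q3 means the last 3 symbols are `acc`; q4 means the last 4 symbols are `accb`. Only q4 accepts. On a mismatch, fall back to the longest proper suffix that is still a prefix of `accb`.
        a   b   c  
>  q0   q1  q0  q0 
   q1   q1  q0  q2 
   q2   q1  q0  q3 
   q3   q1  q4  q0 
 * q4   q1  q0  q0 
(> = start, * = accepting)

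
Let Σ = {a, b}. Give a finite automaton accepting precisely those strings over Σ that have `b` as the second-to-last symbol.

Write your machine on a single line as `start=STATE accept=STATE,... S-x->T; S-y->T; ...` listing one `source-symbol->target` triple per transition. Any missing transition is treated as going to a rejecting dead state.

A DFA must remember the last 2 symbols (since which symbol is second-to-last isn't known until the input ends). Use one state per possible window of the last ≤2 symbols; accept from those whose window starts with `b`.
        a   b  
>  S0   S1  S2 
   S1   S3  S4 
   S2   S5  S6 
   S3   S3  S4 
   S4   S5  S6 
 * S5   S3  S4 
 * S6   S5  S6 
(> = start, * = accepting)

start=S0; accept=S5,S6; S0-a->S1; S0-b->S2; S1-a->S3; S1-b->S4; S2-a->S5; S2-b->S6; S3-a->S3; S3-b->S4; S4-a->S5; S4-b->S6; S5-a->S3; S5-b->S4; S6-a->S5; S6-b->S6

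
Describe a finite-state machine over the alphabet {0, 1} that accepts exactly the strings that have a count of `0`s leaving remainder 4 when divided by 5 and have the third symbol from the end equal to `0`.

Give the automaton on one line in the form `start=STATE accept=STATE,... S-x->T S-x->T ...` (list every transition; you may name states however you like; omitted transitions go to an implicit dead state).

start=A accept=F,I,J,M A-0->B A-1->A B-0->C B-1->B C-0->D C-1->E D-0->F D-1->G E-0->H E-1->E F-0->A F-1->I G-0->J G-1->K H-0->L H-1->G I-0->A I-1->M J-0->A J-1->N K-0->O K-1->K L-0->A L-1->I M-0->A M-1->P N-0->A N-1->M O-0->A O-1->N P-0->A P-1->P

Build one automaton per condition and run them in lockstep. The first has 5 states tracking the count of `0`s modulo 5; the second has 15 states tracking the last 3 symbols read. A product state is a pair (one from each), accepting exactly when both do. Equivalent product states are then merged.
       0  1 
>  A   B  A 
   B   C  B 
   C   D  E 
   D   F  G 
   E   H  E 
 * F   A  I 
   G   J  K 
   H   L  G 
 * I   A  M 
 * J   A  N 
   K   O  K 
   L   A  I 
 * M   A  P 
   N   A  M 
   O   A  N 
   P   A  P 
(> = start, * = accepting)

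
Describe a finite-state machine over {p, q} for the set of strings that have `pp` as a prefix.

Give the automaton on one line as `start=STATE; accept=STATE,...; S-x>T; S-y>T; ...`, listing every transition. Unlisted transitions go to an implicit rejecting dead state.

Walk along `pp` while the input agrees: from A take `p` to B, and so on. Any deviation drops to the rejecting sink D. Once C is reached the prefix is confirmed and every continuation is accepted.
       p  q 
>  A   B  D 
   B   C  D 
 * C   C  C 
   D   D  D 
(> = start, * = accepting)

start=A; accept=C; A-p>B; A-q>D; B-p>C; B-q>D; C-p>C; C-q>C; D-p>D; D-q>D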